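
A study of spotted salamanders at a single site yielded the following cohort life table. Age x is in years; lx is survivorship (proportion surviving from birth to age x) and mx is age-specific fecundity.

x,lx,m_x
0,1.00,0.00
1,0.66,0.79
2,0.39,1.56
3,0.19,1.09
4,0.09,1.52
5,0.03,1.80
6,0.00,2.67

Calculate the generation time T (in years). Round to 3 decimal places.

lx·mx: 0, 0.5214, 0.6084, 0.2071, 0.1368, 0.054, 0 → R0 = 1.5277
x·lx·mx: 0, 0.5214, 1.2168, 0.6213, 0.5472, 0.27, 0 → Σ = 3.1767
T = 3.1767 / 1.5277 = 2.0794… → 2.079

2.079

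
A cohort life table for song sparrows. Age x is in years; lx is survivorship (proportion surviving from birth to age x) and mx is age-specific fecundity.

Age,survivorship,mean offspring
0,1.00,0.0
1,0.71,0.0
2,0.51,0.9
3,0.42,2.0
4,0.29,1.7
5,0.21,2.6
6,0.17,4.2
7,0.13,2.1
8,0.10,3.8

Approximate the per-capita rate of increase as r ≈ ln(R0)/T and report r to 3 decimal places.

R0 = Σ lx·mx = 0 + 0 + 0.459 + 0.84 + 0.493 + 0.546 + 0.714 + 0.273 + 0.38 = 3.705
Σ x·lx·mx = 17.375; T = 17.375/3.705 = 4.68961…
r ≈ ln(R0)/T = ln(3.705)/4.68961… = 0.27927… → 0.279

0.279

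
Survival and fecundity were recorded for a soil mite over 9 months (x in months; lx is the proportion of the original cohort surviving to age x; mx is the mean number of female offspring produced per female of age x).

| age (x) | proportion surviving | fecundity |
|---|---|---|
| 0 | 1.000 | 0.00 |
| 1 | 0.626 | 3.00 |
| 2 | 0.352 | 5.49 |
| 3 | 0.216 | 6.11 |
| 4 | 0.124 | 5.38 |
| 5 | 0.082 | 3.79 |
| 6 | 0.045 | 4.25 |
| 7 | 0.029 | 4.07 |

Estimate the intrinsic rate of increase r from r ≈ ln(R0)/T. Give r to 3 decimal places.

R0 = Σ lx·mx = 0 + 1.878 + 1.93248 + 1.31976 + 0.66712 + 0.31078 + 0.19125 + 0.11803 = 6.41742
Σ x·lx·mx = 15.89833; T = 15.89833/6.41742 = 2.47737…
r ≈ ln(R0)/T = ln(6.41742)/2.47737… = 0.7504… → 0.750

0.750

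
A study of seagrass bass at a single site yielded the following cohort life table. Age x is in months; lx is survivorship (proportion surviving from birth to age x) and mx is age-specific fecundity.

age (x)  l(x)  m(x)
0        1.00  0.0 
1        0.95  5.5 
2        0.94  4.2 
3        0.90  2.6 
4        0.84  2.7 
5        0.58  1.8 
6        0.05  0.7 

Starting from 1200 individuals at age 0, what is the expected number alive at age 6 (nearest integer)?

Expected survivors = N0 · l_6 = 1200 × 0.05 = 60 → 60

60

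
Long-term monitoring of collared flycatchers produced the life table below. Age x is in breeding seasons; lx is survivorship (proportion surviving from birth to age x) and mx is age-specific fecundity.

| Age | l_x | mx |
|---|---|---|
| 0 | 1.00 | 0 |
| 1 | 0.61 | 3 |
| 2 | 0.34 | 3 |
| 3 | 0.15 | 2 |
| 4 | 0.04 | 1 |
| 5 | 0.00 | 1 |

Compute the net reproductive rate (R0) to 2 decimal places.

lx·mx by age: 0, 1.83, 1.02, 0.3, 0.04, 0
R0 = Σ lx·mx = 3.19 → 3.19

3.19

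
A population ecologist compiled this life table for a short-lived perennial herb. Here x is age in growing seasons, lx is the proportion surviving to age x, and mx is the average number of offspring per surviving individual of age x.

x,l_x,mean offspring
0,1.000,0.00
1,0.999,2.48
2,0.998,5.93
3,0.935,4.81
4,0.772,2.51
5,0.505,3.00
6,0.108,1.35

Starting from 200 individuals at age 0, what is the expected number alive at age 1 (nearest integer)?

200

Expected survivors = N0 · l_1 = 200 × 0.999 = 199.8 → 200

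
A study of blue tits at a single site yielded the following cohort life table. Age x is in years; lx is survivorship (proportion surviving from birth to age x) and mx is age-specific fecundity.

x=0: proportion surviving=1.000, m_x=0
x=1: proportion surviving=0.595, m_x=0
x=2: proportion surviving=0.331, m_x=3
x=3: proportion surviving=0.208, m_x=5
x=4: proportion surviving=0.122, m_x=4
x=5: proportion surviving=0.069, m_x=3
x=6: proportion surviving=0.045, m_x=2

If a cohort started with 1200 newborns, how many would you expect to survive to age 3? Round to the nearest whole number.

250

Expected survivors = N0 · l_3 = 1200 × 0.208 = 249.6 → 250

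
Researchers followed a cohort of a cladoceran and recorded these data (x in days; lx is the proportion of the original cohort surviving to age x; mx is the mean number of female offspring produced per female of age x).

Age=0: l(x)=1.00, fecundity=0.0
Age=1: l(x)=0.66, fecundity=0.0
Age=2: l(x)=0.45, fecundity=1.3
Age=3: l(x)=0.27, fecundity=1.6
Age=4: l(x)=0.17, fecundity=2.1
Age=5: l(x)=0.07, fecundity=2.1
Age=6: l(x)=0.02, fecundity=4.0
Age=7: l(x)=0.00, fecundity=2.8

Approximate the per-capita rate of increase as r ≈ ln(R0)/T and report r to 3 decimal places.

0.147

R0 = Σ lx·mx = 0 + 0 + 0.585 + 0.432 + 0.357 + 0.147 + 0.08 + 0 = 1.601
Σ x·lx·mx = 5.109; T = 5.109/1.601 = 3.19113…
r ≈ ln(R0)/T = ln(1.601)/3.19113… = 0.14748… → 0.147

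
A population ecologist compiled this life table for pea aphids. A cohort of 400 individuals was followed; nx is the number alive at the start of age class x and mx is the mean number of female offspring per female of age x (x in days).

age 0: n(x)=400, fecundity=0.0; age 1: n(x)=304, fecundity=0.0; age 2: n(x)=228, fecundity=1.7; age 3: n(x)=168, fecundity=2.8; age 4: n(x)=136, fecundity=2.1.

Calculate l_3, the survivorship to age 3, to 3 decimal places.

0.420

l_3 = n_3/n_0 = 168/400 = 0.42 → 0.420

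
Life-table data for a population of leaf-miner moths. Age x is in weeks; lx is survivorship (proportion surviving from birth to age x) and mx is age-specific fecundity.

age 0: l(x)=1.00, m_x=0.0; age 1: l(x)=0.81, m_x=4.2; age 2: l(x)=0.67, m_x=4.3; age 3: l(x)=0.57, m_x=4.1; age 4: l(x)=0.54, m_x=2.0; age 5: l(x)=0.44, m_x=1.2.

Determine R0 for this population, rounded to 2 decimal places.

lx·mx by age: 0, 3.402, 2.881, 2.337, 1.08, 0.528
R0 = Σ lx·mx = 10.228 → 10.23

10.23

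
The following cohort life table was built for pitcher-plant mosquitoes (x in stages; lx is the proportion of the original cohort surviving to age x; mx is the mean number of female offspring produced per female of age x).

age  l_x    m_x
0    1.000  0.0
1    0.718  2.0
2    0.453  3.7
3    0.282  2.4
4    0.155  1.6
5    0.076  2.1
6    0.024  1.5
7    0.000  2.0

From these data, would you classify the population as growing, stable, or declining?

growing

R0 = Σ lx·mx = 0 + 1.436 + 1.6761 + 0.6768 + 0.248 + 0.1596 + 0.036 + 0 = 4.2325
R0 > 1, so the population is growing.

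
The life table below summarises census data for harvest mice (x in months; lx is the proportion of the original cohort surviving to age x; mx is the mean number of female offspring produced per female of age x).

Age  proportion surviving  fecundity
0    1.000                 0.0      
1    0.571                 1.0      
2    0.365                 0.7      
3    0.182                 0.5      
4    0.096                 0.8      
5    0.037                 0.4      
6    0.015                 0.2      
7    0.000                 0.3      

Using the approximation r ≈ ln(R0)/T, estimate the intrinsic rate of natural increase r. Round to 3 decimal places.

R0 = Σ lx·mx = 0 + 0.571 + 0.2555 + 0.091 + 0.0768 + 0.0148 + 0.003 + 0 = 1.0121
Σ x·lx·mx = 1.7542; T = 1.7542/1.0121 = 1.73323…
r ≈ ln(R0)/T = ln(1.0121)/1.73323… = 0.00694… → 0.007

0.007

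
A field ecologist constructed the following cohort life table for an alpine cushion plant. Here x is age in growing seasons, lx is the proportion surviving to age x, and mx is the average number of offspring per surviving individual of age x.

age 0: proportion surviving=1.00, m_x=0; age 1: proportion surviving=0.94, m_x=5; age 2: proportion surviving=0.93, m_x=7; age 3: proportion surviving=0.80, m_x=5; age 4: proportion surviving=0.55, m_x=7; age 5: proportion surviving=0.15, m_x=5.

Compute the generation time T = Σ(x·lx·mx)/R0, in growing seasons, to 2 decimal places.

2.47

lx·mx: 0, 4.7, 6.51, 4, 3.85, 0.75 → R0 = 19.81
x·lx·mx: 0, 4.7, 13.02, 12, 15.4, 3.75 → Σ = 48.87
T = 48.87 / 19.81 = 2.466936… → 2.47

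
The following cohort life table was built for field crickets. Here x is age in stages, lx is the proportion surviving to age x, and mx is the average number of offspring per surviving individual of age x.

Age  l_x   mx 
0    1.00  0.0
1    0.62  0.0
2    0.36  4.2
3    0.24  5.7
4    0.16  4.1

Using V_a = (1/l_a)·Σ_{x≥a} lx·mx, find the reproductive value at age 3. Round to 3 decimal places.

8.433

lx·mx for x ≥ 3: 1.368, 0.656 → sum = 2.024
V_3 = 2.024 / l_3 = 2.024 / 0.24 = 8.433333… → 8.433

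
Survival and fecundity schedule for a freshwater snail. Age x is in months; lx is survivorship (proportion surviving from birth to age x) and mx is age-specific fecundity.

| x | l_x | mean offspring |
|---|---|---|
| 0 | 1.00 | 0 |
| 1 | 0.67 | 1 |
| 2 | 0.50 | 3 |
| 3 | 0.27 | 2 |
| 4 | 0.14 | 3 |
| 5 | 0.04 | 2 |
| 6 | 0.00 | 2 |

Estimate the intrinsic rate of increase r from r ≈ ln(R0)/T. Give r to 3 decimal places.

0.508

R0 = Σ lx·mx = 0 + 0.67 + 1.5 + 0.54 + 0.42 + 0.08 + 0 = 3.21
Σ x·lx·mx = 7.37; T = 7.37/3.21 = 2.29595…
r ≈ ln(R0)/T = ln(3.21)/2.29595… = 0.50797… → 0.508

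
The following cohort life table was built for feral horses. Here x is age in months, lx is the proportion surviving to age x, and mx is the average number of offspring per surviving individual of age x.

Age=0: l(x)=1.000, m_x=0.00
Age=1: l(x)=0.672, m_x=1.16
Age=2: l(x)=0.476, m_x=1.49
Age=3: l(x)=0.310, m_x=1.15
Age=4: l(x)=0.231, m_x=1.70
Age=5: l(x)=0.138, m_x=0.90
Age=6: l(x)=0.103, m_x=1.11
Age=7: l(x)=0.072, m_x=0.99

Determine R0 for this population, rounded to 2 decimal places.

2.55

lx·mx by age: 0, 0.77952, 0.70924, 0.3565, 0.3927, 0.1242, 0.11433, 0.07128
R0 = Σ lx·mx = 2.54777 → 2.55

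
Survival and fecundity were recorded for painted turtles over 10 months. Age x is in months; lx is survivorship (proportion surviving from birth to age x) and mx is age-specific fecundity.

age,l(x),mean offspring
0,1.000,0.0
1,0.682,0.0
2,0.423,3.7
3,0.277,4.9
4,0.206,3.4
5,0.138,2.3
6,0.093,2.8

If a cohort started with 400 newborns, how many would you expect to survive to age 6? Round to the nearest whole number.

Expected survivors = N0 · l_6 = 400 × 0.093 = 37.2 → 37

37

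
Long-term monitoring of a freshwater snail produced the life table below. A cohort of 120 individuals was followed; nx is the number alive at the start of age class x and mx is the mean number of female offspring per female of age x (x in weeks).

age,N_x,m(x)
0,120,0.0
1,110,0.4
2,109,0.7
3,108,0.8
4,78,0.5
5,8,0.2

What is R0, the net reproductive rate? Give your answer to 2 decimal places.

2.06

lx = nx/n0 = nx/120: 1, 0.91667…, 0.90833…, 0.9, 0.65, 0.06667…
lx·mx by age: 0, 0.366667…, 0.635833…, 0.72, 0.325, 0.013333…
R0 = Σ lx·mx = 2.060833… → 2.06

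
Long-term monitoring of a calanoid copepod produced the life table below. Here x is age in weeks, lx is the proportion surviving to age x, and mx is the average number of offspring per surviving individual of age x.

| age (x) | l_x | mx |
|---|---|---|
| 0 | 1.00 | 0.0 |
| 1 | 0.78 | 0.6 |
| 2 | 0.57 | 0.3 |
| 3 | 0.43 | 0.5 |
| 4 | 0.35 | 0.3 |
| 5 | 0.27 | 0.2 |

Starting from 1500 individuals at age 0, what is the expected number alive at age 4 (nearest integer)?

525

Expected survivors = N0 · l_4 = 1500 × 0.35 = 525 → 525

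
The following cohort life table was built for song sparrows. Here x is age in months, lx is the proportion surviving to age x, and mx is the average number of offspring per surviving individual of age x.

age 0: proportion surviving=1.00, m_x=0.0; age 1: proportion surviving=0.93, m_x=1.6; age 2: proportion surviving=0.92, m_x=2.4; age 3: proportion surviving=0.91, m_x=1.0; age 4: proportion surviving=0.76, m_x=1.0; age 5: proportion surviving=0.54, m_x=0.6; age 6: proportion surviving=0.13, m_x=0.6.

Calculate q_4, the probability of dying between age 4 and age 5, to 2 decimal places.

0.29

q_4 = (l_4 − l_5) / l_4 = (0.76 − 0.54) / 0.76
     = 0.22 / 0.76 = 0.289474… → 0.29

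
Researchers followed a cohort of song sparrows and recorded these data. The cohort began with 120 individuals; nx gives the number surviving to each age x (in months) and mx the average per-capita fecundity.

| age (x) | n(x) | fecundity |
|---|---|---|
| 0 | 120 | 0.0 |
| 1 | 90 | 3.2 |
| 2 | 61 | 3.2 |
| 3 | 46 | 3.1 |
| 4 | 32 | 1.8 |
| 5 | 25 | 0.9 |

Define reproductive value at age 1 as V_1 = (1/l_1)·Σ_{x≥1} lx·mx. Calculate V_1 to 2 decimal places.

lx = nx/n0 = nx/120: 1, 0.75, 0.50833…, 0.38333…, 0.26667…, 0.20833…
lx·mx for x ≥ 1: 2.4, 1.626667…, 1.188333…, 0.48…, 0.1875… → sum = 5.8825…
V_1 = 5.8825… / l_1 = 5.8825… / 0.75 = 7.843333… → 7.84

7.84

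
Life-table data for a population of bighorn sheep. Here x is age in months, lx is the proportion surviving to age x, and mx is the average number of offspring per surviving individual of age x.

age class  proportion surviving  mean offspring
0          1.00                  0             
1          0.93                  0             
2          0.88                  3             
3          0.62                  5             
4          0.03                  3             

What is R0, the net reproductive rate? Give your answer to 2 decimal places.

5.83

lx·mx by age: 0, 0, 2.64, 3.1, 0.09
R0 = Σ lx·mx = 5.83 → 5.83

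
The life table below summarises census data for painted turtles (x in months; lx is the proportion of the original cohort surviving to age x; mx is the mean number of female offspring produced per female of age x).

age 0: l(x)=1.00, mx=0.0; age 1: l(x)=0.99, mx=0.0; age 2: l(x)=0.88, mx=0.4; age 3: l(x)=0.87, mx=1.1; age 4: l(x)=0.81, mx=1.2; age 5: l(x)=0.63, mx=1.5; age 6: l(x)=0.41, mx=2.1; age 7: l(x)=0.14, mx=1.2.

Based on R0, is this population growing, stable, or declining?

growing

R0 = Σ lx·mx = 0 + 0 + 0.352 + 0.957 + 0.972 + 0.945 + 0.861 + 0.168 = 4.255
R0 > 1, so the population is growing.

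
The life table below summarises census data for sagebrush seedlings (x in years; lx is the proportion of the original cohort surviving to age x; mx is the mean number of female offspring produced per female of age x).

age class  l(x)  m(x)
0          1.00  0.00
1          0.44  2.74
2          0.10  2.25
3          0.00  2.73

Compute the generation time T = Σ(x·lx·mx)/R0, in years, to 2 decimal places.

1.16

lx·mx: 0, 1.2056, 0.225, 0 → R0 = 1.4306
x·lx·mx: 0, 1.2056, 0.45, 0 → Σ = 1.6556
T = 1.6556 / 1.4306 = 1.157277… → 1.16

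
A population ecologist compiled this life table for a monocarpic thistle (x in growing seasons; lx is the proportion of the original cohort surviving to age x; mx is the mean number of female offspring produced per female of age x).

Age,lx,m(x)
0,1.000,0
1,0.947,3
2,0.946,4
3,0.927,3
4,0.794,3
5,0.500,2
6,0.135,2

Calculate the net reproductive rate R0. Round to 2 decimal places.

lx·mx by age: 0, 2.841, 3.784, 2.781, 2.382, 1, 0.27
R0 = Σ lx·mx = 13.058 → 13.06

13.06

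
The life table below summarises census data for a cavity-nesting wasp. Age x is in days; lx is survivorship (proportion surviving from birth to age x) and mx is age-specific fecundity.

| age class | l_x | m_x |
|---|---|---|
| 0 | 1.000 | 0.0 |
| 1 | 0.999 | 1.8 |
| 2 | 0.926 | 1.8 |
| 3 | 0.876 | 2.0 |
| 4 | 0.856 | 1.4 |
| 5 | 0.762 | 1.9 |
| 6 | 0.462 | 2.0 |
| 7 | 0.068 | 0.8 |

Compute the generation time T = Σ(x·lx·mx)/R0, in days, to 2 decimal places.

3.21

lx·mx: 0, 1.7982, 1.6668, 1.752, 1.1984, 1.4478, 0.924, 0.0544 → R0 = 8.8416
x·lx·mx: 0, 1.7982, 3.3336, 5.256, 4.7936, 7.239, 5.544, 0.3808 → Σ = 28.3452
T = 28.3452 / 8.8416 = 3.20589… → 3.21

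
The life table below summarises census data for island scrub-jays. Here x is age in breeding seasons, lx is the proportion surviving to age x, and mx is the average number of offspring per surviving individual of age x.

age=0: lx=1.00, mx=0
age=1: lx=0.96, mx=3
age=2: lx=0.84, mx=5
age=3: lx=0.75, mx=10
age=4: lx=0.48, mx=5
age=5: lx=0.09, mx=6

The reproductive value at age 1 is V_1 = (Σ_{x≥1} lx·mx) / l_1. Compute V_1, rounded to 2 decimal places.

18.25

lx·mx for x ≥ 1: 2.88, 4.2, 7.5, 2.4, 0.54 → sum = 17.52
V_1 = 17.52 / l_1 = 17.52 / 0.96 = 18.25 → 18.25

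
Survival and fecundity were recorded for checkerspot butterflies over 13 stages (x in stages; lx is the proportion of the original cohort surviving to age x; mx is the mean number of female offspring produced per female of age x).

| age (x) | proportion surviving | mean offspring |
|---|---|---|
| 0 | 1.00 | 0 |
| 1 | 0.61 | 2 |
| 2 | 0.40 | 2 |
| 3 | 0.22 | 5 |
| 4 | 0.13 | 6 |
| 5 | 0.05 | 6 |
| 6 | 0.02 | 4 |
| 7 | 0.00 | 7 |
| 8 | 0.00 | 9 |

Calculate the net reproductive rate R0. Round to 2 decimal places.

4.28

lx·mx by age: 0, 1.22, 0.8, 1.1, 0.78, 0.3, 0.08, 0, 0
R0 = Σ lx·mx = 4.28 → 4.28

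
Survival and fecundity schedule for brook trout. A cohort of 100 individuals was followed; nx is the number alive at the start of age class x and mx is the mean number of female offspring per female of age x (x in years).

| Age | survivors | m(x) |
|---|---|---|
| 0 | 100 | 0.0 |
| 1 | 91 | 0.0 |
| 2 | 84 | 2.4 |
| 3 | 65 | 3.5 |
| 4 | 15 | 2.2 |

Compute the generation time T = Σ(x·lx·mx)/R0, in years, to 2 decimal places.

lx = nx/n0 = nx/100: 1, 0.91, 0.84, 0.65, 0.15
lx·mx: 0, 0, 2.016, 2.275, 0.33 → R0 = 4.621
x·lx·mx: 0, 0, 4.032, 6.825, 1.32 → Σ = 12.177
T = 12.177 / 4.621 = 2.635144… → 2.64

2.64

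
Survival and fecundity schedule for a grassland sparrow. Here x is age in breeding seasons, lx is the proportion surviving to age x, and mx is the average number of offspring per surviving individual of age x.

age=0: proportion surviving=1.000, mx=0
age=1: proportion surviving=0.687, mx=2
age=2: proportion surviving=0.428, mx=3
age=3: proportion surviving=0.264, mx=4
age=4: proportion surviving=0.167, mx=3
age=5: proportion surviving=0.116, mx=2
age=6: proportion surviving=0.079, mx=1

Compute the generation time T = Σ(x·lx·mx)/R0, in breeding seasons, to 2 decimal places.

lx·mx: 0, 1.374, 1.284, 1.056, 0.501, 0.232, 0.079 → R0 = 4.526
x·lx·mx: 0, 1.374, 2.568, 3.168, 2.004, 1.16, 0.474 → Σ = 10.748
T = 10.748 / 4.526 = 2.374724… → 2.37

2.37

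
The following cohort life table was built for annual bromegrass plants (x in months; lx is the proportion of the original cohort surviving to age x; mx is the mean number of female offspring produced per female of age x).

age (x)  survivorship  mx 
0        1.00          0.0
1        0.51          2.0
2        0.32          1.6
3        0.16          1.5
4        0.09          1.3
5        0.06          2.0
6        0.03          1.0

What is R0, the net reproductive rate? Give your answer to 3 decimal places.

2.039

lx·mx by age: 0, 1.02, 0.512, 0.24, 0.117, 0.12, 0.03
R0 = Σ lx·mx = 2.039 → 2.039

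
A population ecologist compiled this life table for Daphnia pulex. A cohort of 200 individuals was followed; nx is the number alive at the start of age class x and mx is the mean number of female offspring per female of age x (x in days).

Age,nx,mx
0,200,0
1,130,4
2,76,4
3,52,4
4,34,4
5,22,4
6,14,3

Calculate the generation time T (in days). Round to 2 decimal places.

2.30

lx = nx/n0 = nx/200: 1, 0.65, 0.38, 0.26, 0.17, 0.11, 0.07
lx·mx: 0, 2.6, 1.52, 1.04, 0.68, 0.44, 0.21 → R0 = 6.49
x·lx·mx: 0, 2.6, 3.04, 3.12, 2.72, 2.2, 1.26 → Σ = 14.94
T = 14.94 / 6.49 = 2.302003… → 2.30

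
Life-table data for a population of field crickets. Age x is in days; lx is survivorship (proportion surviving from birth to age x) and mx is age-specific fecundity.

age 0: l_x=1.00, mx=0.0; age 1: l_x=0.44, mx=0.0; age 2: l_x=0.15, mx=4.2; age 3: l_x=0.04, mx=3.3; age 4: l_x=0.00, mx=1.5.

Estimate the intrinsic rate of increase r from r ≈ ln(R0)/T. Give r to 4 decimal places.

R0 = Σ lx·mx = 0 + 0 + 0.63 + 0.132 + 0 = 0.762
Σ x·lx·mx = 1.656; T = 1.656/0.762 = 2.17323…
r ≈ ln(R0)/T = ln(0.762)/2.17323… = -0.125071… → -0.1251

-0.1251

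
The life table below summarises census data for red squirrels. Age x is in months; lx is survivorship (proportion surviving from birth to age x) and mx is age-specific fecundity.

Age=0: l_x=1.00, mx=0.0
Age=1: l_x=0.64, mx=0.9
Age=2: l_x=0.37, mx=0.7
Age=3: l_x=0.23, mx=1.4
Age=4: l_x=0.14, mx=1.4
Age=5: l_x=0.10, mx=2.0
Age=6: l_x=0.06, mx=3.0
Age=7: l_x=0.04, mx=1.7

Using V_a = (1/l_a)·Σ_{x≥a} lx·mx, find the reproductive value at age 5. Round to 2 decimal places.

lx·mx for x ≥ 5: 0.2, 0.18, 0.068 → sum = 0.448
V_5 = 0.448 / l_5 = 0.448 / 0.1 = 4.48 → 4.48

4.48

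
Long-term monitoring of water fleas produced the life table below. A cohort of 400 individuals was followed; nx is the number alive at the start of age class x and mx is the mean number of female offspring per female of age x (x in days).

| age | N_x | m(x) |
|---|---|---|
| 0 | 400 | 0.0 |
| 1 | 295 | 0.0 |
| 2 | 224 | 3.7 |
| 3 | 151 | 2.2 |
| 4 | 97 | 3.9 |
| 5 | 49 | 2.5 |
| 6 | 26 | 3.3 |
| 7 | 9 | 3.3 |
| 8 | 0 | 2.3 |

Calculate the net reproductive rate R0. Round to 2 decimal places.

lx = nx/n0 = nx/400: 1, 0.7375, 0.56, 0.3775, 0.2425, 0.1225, 0.065, 0.0225, 0
lx·mx by age: 0, 0, 2.072, 0.8305, 0.94575, 0.30625, 0.2145, 0.07425, 0
R0 = Σ lx·mx = 4.44325 → 4.44

4.44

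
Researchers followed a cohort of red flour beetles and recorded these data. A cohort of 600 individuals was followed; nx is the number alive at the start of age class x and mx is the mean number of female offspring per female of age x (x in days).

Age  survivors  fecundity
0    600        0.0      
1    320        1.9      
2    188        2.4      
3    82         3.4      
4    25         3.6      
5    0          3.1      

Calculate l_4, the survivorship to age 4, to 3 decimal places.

0.042

l_4 = n_4/n_0 = 25/600 = 0.041667… → 0.042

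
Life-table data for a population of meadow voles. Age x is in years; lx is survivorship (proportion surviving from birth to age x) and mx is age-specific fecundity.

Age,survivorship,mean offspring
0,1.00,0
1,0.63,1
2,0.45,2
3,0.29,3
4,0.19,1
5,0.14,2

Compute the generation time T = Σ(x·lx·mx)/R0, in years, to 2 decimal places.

2.51

lx·mx: 0, 0.63, 0.9, 0.87, 0.19, 0.28 → R0 = 2.87
x·lx·mx: 0, 0.63, 1.8, 2.61, 0.76, 1.4 → Σ = 7.2
T = 7.2 / 2.87 = 2.508711… → 2.51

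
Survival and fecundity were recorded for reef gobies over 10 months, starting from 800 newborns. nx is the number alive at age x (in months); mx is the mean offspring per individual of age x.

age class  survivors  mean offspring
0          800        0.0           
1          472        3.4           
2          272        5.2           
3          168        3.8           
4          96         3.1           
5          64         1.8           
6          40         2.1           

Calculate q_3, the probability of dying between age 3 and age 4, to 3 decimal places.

lx = nx/n0 = nx/800: 1, 0.59, 0.34, 0.21, 0.12, 0.08, 0.05
q_3 = (l_3 − l_4) / l_3 = (0.21 − 0.12) / 0.21
     = 0.09 / 0.21 = 0.428571… → 0.429

0.429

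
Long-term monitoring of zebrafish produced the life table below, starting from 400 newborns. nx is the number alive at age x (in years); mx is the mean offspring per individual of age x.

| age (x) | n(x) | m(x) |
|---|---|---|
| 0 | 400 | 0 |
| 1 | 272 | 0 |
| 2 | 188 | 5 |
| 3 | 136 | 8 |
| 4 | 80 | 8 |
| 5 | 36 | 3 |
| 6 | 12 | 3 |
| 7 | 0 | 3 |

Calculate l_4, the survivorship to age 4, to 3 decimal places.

l_4 = n_4/n_0 = 80/400 = 0.2 → 0.200

0.200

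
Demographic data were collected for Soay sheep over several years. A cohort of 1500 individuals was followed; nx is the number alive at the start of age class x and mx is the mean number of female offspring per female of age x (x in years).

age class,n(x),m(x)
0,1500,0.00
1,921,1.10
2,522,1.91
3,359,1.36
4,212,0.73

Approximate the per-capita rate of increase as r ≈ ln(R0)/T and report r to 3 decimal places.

0.297

lx = nx/n0 = nx/1500: 1, 0.614, 0.348, 0.23933…, 0.14133…
R0 = Σ lx·mx = 0 + 0.6754 + 0.66468 + 0.32549… + 0.10317… = 1.768747…
Σ x·lx·mx = 3.393933…; T = 3.393933…/1.768747… = 1.91884…
r ≈ ln(R0)/T = ln(1.768747…)/1.91884… = 0.2972… → 0.297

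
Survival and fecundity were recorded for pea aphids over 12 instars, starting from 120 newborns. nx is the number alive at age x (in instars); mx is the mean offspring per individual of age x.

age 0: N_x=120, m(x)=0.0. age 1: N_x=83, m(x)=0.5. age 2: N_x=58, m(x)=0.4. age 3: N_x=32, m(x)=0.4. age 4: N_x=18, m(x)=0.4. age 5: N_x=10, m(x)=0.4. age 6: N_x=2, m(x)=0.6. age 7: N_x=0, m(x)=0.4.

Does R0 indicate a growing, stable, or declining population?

lx = nx/n0 = nx/120: 1, 0.69167…, 0.48333…, 0.26667…, 0.15, 0.08333…, 0.01667…, 0
R0 = Σ lx·mx = 0 + 0.345833… + 0.193333… + 0.106667… + 0.06 + 0.033333… + 0.01… + 0 = 0.749167…
R0 < 1, so the population is declining.

declining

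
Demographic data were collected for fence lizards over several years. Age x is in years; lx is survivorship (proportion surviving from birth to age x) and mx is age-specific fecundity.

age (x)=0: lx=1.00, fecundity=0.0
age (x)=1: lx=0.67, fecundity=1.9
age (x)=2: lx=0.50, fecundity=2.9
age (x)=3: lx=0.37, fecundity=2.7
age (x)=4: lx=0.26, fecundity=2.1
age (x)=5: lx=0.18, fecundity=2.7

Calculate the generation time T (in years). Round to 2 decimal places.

2.48

lx·mx: 0, 1.273, 1.45, 0.999, 0.546, 0.486 → R0 = 4.754
x·lx·mx: 0, 1.273, 2.9, 2.997, 2.184, 2.43 → Σ = 11.784
T = 11.784 / 4.754 = 2.478755… → 2.48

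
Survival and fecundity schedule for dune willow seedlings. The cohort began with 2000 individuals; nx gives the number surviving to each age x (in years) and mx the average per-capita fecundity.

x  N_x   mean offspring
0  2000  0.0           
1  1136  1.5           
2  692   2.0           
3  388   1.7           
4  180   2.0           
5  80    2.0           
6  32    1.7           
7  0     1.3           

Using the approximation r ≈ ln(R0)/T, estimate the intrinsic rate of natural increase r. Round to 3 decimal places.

lx = nx/n0 = nx/2000: 1, 0.568, 0.346, 0.194, 0.09, 0.04, 0.016, 0
R0 = Σ lx·mx = 0 + 0.852 + 0.692 + 0.3298 + 0.18 + 0.08 + 0.0272 + 0 = 2.161
Σ x·lx·mx = 4.5086; T = 4.5086/2.161 = 2.08635…
r ≈ ln(R0)/T = ln(2.161)/2.08635… = 0.36934… → 0.369

0.369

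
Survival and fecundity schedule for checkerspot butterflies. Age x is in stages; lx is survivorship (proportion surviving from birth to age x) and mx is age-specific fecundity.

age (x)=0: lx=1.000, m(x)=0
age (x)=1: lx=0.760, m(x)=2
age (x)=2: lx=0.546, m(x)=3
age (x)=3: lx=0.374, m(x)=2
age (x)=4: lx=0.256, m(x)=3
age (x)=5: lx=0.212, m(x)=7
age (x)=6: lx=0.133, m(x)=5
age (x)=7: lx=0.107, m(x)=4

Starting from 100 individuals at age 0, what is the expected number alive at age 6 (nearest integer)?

Expected survivors = N0 · l_6 = 100 × 0.133 = 13.3 → 13

13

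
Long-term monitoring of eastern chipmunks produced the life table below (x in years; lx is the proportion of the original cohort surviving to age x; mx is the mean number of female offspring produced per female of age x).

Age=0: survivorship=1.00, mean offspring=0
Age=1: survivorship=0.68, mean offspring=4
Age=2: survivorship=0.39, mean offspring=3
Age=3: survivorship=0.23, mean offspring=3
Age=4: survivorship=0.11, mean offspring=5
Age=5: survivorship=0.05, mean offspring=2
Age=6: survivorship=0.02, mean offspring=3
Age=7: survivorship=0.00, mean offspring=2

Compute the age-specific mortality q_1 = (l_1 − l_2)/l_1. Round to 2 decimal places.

q_1 = (l_1 − l_2) / l_1 = (0.68 − 0.39) / 0.68
     = 0.29 / 0.68 = 0.426471… → 0.43

0.43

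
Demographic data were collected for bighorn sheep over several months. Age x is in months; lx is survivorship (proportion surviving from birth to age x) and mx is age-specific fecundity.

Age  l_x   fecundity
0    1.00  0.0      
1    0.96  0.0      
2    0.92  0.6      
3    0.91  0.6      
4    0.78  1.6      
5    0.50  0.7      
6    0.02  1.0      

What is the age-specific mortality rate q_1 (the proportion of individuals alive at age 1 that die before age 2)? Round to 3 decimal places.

q_1 = (l_1 − l_2) / l_1 = (0.96 − 0.92) / 0.96
     = 0.04 / 0.96 = 0.041667… → 0.042

0.042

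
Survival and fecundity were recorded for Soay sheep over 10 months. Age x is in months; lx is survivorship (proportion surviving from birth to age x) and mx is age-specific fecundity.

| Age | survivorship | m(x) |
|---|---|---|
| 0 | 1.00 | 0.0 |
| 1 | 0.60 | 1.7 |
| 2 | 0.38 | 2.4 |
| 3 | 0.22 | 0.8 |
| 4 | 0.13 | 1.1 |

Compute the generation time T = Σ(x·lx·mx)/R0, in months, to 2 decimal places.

lx·mx: 0, 1.02, 0.912, 0.176, 0.143 → R0 = 2.251
x·lx·mx: 0, 1.02, 1.824, 0.528, 0.572 → Σ = 3.944
T = 3.944 / 2.251 = 1.75211… → 1.75

1.75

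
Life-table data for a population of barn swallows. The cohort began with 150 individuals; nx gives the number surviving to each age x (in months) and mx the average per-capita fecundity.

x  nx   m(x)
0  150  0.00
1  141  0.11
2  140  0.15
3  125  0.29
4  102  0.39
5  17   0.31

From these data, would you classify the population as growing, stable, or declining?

lx = nx/n0 = nx/150: 1, 0.94, 0.93333…, 0.83333…, 0.68, 0.11333…
R0 = Σ lx·mx = 0 + 0.1034 + 0.14… + 0.241667… + 0.2652 + 0.035133… = 0.7854…
R0 < 1, so the population is declining.

declining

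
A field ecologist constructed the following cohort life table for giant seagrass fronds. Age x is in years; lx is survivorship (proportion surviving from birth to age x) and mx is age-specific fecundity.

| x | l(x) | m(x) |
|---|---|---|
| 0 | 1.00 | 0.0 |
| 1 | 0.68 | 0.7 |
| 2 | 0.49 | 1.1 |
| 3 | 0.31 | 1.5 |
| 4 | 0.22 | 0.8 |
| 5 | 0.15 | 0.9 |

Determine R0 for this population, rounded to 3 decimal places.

1.791

lx·mx by age: 0, 0.476, 0.539, 0.465, 0.176, 0.135
R0 = Σ lx·mx = 1.791 → 1.791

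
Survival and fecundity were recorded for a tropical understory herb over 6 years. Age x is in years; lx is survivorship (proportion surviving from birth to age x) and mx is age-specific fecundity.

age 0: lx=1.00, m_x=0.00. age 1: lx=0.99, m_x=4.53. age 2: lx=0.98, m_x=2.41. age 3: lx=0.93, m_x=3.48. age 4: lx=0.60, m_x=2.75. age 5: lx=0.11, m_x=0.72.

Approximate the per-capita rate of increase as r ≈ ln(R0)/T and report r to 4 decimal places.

1.1255

R0 = Σ lx·mx = 0 + 4.4847 + 2.3618 + 3.2364 + 1.65 + 0.0792 = 11.8121
Σ x·lx·mx = 25.9135; T = 25.9135/11.8121 = 2.19381…
r ≈ ln(R0)/T = ln(11.8121)/2.19381… = 1.125496… → 1.1255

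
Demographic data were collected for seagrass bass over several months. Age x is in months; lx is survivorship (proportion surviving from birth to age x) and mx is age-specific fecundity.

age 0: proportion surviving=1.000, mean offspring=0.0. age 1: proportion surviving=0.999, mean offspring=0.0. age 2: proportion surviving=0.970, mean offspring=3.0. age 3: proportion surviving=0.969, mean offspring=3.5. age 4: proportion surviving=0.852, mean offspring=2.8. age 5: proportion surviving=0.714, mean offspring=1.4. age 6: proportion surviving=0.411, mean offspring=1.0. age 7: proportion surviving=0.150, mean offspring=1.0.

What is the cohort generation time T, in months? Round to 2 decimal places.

3.32

lx·mx: 0, 0, 2.91, 3.3915, 2.3856, 0.9996, 0.411, 0.15 → R0 = 10.2477
x·lx·mx: 0, 0, 5.82, 10.1745, 9.5424, 4.998, 2.466, 1.05 → Σ = 34.0509
T = 34.0509 / 10.2477 = 3.322785… → 3.32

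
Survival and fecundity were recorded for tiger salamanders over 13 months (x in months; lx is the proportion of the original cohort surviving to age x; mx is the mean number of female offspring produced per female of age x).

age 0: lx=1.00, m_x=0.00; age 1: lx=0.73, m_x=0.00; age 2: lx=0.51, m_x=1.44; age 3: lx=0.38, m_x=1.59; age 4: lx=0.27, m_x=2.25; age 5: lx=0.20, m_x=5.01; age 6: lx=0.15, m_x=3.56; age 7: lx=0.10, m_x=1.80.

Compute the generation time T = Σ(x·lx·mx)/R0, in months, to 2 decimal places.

4.15

lx·mx: 0, 0, 0.7344, 0.6042, 0.6075, 1.002, 0.534, 0.18 → R0 = 3.6621
x·lx·mx: 0, 0, 1.4688, 1.8126, 2.43, 5.01, 3.204, 1.26 → Σ = 15.1854
T = 15.1854 / 3.6621 = 4.146637… → 4.15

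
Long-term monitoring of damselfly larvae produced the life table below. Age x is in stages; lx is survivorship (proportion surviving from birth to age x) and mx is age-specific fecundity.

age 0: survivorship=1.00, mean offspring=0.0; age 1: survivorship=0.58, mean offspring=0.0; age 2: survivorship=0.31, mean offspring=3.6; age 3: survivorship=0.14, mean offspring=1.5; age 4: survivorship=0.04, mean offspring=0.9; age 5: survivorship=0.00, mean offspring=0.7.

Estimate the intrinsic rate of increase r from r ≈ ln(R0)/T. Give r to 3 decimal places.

R0 = Σ lx·mx = 0 + 0 + 1.116 + 0.21 + 0.036 + 0 = 1.362
Σ x·lx·mx = 3.006; T = 3.006/1.362 = 2.20705…
r ≈ ln(R0)/T = ln(1.362)/2.20705… = 0.13999… → 0.140

0.140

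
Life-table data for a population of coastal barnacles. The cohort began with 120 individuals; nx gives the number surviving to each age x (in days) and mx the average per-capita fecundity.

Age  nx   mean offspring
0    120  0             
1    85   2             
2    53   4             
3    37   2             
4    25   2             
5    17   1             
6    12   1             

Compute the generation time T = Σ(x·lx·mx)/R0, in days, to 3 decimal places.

lx = nx/n0 = nx/120: 1, 0.70833…, 0.44167…, 0.30833…, 0.20833…, 0.14167…, 0.1
lx·mx: 0, 1.416667…, 1.766667…, 0.616667…, 0.416667…, 0.141667…, 0.1 → R0 = 4.458333…
x·lx·mx: 0, 1.416667…, 3.533333…, 1.85…, 1.666667…, 0.708333…, 0.6 → Σ = 9.775…
T = 9.775… / 4.458333… = 2.192523… → 2.193

2.193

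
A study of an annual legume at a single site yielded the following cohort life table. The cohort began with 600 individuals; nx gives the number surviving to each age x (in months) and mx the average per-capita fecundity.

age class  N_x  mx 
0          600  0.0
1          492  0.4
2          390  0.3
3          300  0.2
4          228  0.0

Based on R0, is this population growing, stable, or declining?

lx = nx/n0 = nx/600: 1, 0.82, 0.65, 0.5, 0.38
R0 = Σ lx·mx = 0 + 0.328 + 0.195 + 0.1 + 0 = 0.623
R0 < 1, so the population is declining.

declining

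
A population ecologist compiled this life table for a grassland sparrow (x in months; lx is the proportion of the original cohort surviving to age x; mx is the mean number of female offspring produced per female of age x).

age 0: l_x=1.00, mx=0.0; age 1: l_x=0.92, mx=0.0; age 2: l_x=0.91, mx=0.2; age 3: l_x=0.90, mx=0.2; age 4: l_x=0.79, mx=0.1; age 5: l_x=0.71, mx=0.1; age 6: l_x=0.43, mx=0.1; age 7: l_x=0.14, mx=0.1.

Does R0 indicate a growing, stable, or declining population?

R0 = Σ lx·mx = 0 + 0 + 0.182 + 0.18 + 0.079 + 0.071 + 0.043 + 0.014 = 0.569
R0 < 1, so the population is declining.

declining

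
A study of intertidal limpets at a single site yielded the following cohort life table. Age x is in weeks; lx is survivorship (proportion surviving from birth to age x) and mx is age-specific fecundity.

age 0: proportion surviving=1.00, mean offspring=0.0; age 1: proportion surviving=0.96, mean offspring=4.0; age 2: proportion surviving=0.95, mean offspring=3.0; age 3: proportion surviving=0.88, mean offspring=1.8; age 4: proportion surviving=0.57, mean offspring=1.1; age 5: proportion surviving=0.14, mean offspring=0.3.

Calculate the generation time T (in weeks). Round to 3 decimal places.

lx·mx: 0, 3.84, 2.85, 1.584, 0.627, 0.042 → R0 = 8.943
x·lx·mx: 0, 3.84, 5.7, 4.752, 2.508, 0.21 → Σ = 17.01
T = 17.01 / 8.943 = 1.902046… → 1.902

1.902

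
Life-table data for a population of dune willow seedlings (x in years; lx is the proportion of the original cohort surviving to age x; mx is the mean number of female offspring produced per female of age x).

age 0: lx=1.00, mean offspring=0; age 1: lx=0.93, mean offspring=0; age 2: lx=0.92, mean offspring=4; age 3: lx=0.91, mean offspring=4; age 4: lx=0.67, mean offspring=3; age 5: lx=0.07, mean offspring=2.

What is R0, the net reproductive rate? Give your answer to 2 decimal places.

lx·mx by age: 0, 0, 3.68, 3.64, 2.01, 0.14
R0 = Σ lx·mx = 9.47 → 9.47

9.47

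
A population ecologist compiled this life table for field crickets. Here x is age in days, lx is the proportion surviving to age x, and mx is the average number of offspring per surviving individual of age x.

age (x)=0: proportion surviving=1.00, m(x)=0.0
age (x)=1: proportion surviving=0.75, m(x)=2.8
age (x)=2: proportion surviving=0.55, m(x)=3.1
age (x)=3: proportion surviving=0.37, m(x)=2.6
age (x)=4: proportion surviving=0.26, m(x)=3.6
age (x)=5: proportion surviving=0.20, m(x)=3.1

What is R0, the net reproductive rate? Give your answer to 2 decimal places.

6.32

lx·mx by age: 0, 2.1, 1.705, 0.962, 0.936, 0.62
R0 = Σ lx·mx = 6.323 → 6.32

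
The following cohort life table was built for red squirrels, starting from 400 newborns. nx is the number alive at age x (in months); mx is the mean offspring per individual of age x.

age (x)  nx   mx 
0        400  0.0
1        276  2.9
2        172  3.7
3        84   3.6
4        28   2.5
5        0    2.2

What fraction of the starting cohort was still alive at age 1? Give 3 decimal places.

l_1 = n_1/n_0 = 276/400 = 0.69 → 0.690

0.690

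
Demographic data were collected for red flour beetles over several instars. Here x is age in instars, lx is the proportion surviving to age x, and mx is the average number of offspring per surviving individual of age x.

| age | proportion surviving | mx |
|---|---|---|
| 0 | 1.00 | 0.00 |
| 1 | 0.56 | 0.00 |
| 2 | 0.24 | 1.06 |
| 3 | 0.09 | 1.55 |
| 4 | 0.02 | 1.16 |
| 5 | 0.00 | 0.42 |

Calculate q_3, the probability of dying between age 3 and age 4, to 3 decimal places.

q_3 = (l_3 − l_4) / l_3 = (0.09 − 0.02) / 0.09
     = 0.07 / 0.09 = 0.777778… → 0.778

0.778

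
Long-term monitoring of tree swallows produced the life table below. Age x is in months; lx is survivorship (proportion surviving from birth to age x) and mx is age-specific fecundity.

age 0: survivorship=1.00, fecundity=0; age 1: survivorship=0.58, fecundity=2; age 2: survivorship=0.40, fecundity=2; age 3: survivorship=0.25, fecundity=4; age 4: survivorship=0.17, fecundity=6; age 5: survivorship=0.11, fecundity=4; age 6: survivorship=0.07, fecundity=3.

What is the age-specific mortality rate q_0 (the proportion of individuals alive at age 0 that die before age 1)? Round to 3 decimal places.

q_0 = (l_0 − l_1) / l_0 = (1 − 0.58) / 1
     = 0.42 / 1 = 0.42 → 0.420

0.420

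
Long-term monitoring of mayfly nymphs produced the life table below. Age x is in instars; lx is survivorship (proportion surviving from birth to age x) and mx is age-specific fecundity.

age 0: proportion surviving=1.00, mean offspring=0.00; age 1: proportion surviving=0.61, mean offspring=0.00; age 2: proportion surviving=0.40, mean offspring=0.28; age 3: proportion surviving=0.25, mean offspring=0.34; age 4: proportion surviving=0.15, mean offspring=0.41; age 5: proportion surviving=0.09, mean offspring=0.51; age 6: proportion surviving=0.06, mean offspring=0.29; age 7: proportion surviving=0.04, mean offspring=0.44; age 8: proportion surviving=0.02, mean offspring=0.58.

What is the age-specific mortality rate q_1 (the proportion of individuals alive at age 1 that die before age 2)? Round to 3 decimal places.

q_1 = (l_1 − l_2) / l_1 = (0.61 − 0.4) / 0.61
     = 0.21 / 0.61 = 0.344262… → 0.344

0.344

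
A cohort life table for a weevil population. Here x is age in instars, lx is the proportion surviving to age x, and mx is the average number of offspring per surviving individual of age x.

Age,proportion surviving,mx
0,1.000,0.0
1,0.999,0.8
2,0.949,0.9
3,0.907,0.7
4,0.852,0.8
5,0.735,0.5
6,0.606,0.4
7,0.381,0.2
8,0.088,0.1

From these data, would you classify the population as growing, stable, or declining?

R0 = Σ lx·mx = 0 + 0.7992 + 0.8541 + 0.6349 + 0.6816 + 0.3675 + 0.2424 + 0.0762 + 0.0088 = 3.6647
R0 > 1, so the population is growing.

growing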